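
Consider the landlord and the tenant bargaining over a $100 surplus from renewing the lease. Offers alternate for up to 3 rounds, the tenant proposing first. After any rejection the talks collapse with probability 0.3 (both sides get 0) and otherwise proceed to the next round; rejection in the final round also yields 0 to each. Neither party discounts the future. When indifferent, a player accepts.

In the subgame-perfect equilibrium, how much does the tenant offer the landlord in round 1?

Round 3 (the tenant proposes): rejection yields 0 for the landlord; the tenant offers 0 and keeps 100.
Round 2 (the landlord proposes): rejecting gives the tenant an expected 0.7 × 100 = 70; the landlord offers that and keeps 30.
Round 1 (the tenant proposes): rejecting gives the landlord an expected 0.7 × 30 = 21, so the tenant offers 21, keeping 79.

21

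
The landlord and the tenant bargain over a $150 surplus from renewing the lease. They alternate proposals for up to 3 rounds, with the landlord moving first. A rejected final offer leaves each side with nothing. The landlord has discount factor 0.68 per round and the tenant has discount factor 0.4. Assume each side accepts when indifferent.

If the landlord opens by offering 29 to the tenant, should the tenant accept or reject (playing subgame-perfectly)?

Accept

Round 3 (the landlord proposes): rejection yields 0 for the tenant; the landlord offers 0 and keeps 150.
Round 2 (the tenant proposes): the landlord can get 150 next round, worth 0.68 × 150 = 102 now, so the tenant offers 102, keeping 48.
So by rejecting in round 1, the tenant gets 48 next round, worth 0.4 × 48 = 19.2 now.
Offer 29 ≥ 19.2, so the tenant accepts.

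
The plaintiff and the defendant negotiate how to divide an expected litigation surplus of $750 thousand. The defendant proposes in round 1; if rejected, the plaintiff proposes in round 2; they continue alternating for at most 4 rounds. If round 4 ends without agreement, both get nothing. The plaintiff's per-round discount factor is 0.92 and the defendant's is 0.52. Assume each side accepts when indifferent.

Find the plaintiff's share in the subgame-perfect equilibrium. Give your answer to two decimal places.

Solve by backward induction from round 4.
Round 4 (the plaintiff proposes): the defendant will accept anything ≥ 0, so the plaintiff offers 0 and keeps 750.
Round 3 (the defendant proposes): the plaintiff can get 750 next round, worth 0.92 × 750 = 690 now; the defendant offers that and keeps 60.
Round 2 (the plaintiff proposes): the defendant can get 60 next round, worth 0.52 × 60 = 31.2 now. The plaintiff offers 31.2 and keeps 750 − 31.2 = 718.8.
Round 1 (the defendant proposes): the plaintiff can get 718.8 next round, worth 0.92 × 718.8 = 661.296 now. The defendant offers 661.296 and keeps 750 − 661.296 = 88.704.

661.30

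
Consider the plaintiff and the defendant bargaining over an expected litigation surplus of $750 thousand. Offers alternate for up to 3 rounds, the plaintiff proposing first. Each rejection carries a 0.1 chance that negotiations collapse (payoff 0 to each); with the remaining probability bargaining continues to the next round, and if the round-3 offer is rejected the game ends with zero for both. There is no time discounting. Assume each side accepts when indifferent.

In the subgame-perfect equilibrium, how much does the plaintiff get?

682.5

Round 3 (the plaintiff proposes): the defendant will accept anything ≥ 0, so the plaintiff offers 0 and keeps 750.
Round 2 (the defendant proposes): rejecting gives the plaintiff an expected 0.9 × 750 = 675. The defendant offers 675 and keeps 750 − 675 = 75.
Round 1 (the plaintiff proposes): rejecting gives the defendant an expected 0.9 × 75 = 67.5; the plaintiff offers that and keeps 682.5.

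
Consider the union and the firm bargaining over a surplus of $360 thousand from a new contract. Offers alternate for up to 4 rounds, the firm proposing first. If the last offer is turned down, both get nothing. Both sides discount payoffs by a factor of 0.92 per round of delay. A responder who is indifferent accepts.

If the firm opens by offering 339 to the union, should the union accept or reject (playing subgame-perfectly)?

Work out the union's continuation value if the offer is rejected.
Round 4 (the union proposes): rejection yields 0 for the firm; the union offers 0 and keeps 360.
Round 3 (the firm proposes): the union can get 360 next round, worth 0.92 × 360 = 331.2 now. The firm offers 331.2 and keeps 360 − 331.2 = 28.8.
Round 2 (the union proposes): the firm can get 28.8 next round, worth 0.92 × 28.8 = 26.496 now, so the union offers 26.496, keeping 333.504.
So by rejecting in round 1, the union gets 333.504 next round, worth 0.92 × 333.504 = 306.82368 now.
Offer 339 ≥ 306.82368, so the union accepts.

Accept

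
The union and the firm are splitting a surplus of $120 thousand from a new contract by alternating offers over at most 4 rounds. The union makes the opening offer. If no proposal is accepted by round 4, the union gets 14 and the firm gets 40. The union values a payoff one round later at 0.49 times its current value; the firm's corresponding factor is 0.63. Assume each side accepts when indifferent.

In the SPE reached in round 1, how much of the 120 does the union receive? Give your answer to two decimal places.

By backward induction:
Round 4 (the firm proposes): the union gets 14 if talks fail, so the firm offers 14 and keeps 106.
Round 3 (the union proposes): the firm can get 106 next round, worth 0.63 × 106 = 66.78 now, so the union offers 66.78, keeping 53.22.
Round 2 (the firm proposes): the union can get 53.22 next round, worth 0.49 × 53.22 = 26.0778 now. The firm offers 26.0778 and keeps 120 − 26.0778 = 93.9222.
Round 1 (the union proposes): the firm can get 93.9222 next round, worth 0.63 × 93.9222 = 59.170986 now; the union offers that and keeps 60.829014.

60.83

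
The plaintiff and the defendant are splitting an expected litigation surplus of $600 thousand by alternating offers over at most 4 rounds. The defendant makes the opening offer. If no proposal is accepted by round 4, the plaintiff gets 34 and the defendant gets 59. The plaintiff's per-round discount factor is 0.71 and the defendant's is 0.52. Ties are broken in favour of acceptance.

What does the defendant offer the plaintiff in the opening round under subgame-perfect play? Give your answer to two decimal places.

Round 4 (the plaintiff proposes): the defendant gets 59 if talks fail, so the plaintiff offers 59 and keeps 541.
Round 3 (the defendant proposes): the plaintiff can get 541 next round, worth 0.71 × 541 = 384.11 now, so the defendant offers 384.11, keeping 215.89.
Round 2 (the plaintiff proposes): the defendant can get 215.89 next round, worth 0.52 × 215.89 = 112.2628 now; the plaintiff offers that and keeps 487.7372.
Round 1 (the defendant proposes): the plaintiff can get 487.7372 next round, worth 0.71 × 487.7372 = 346.293412 now. The defendant offers 346.293412 and keeps 600 − 346.293412 = 253.706588.

346.29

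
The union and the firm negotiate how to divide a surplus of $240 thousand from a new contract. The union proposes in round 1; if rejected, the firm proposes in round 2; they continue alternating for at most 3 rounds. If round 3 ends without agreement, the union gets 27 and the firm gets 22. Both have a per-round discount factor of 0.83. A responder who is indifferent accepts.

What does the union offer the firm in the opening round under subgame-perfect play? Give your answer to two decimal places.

Work backward from the last round.
Round 3 (the union proposes): the firm gets 22 if talks fail, so the union offers 22 and keeps 218.
Round 2 (the firm proposes): the union can get 218 next round, worth 0.83 × 218 = 180.94 now. The firm offers 180.94 and keeps 240 − 180.94 = 59.06.
Round 1 (the union proposes): the firm can get 59.06 next round, worth 0.83 × 59.06 = 49.0198 now, so the union offers 49.0198, keeping 190.9802.

49.02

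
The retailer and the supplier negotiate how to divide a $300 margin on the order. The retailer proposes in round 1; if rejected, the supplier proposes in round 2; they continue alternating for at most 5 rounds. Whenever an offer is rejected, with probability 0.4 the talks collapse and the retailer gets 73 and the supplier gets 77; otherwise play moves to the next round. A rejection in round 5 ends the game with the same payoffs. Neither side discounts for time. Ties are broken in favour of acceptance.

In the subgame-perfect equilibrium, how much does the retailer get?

Round 5 (the retailer proposes): the supplier gets 77 if talks fail, so the retailer offers 77 and keeps 223.
Round 4 (the supplier proposes): rejecting gives the retailer an expected 0.6 × 223 + 0.4 × 73 = 163, so the supplier offers 163, keeping 137.
Round 3 (the retailer proposes): rejecting gives the supplier an expected 0.6 × 137 + 0.4 × 77 = 113. The retailer offers 113 and keeps 300 − 113 = 187.
Round 2 (the supplier proposes): rejecting gives the retailer an expected 0.6 × 187 + 0.4 × 73 = 141.4; the supplier offers that and keeps 158.6.
Round 1 (the retailer proposes): rejecting gives the supplier an expected 0.6 × 158.6 + 0.4 × 77 = 125.96. The retailer offers 125.96 and keeps 300 − 125.96 = 174.04.

174.04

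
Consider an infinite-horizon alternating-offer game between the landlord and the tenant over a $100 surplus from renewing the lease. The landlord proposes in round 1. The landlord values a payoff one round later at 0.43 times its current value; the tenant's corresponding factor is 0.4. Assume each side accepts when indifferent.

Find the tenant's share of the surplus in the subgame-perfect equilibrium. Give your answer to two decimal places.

27.54

When the landlord proposes, the tenant accepts any offer worth at least 0.4 times what the tenant would get by proposing next round; and vice versa.
This gives x = 100 − 0.4y and y = 100 − 0.43x, where x and y are each side's share when it proposes.
Hence (1 − 0.4·0.43)x = 100(1 − 0.4), i.e. 0.828·x = 60.
x ≈ 72.4638; the tenant's share is 100 − x ≈ 27.5362.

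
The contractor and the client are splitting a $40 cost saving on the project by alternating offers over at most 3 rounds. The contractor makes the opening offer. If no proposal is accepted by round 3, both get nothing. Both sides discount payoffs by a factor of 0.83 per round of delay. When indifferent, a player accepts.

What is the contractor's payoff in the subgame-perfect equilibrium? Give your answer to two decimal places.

34.36

Round 3 (the contractor proposes): rejection yields 0 for the client; the contractor offers 0 and keeps 40.
Round 2 (the client proposes): the contractor can get 40 next round, worth 0.83 × 40 = 33.2 now. The client offers 33.2 and keeps 40 − 33.2 = 6.8.
Round 1 (the contractor proposes): the client can get 6.8 next round, worth 0.83 × 6.8 = 5.644 now; the contractor offers that and keeps 34.356.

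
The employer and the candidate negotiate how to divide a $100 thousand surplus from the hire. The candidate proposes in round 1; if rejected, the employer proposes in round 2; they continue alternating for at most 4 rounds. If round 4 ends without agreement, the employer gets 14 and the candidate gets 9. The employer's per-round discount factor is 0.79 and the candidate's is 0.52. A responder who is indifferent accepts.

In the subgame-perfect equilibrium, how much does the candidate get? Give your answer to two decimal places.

By backward induction:
Round 4 (the employer proposes): the candidate gets 9 if talks fail, so the employer offers 9 and keeps 91.
Round 3 (the candidate proposes): the employer can get 91 next round, worth 0.79 × 91 = 71.89 now, so the candidate offers 71.89, keeping 28.11.
Round 2 (the employer proposes): the candidate can get 28.11 next round, worth 0.52 × 28.11 = 14.6172 now. The employer offers 14.6172 and keeps 100 − 14.6172 = 85.3828.
Round 1 (the candidate proposes): the employer can get 85.3828 next round, worth 0.79 × 85.3828 = 67.452412 now. The candidate offers 67.452412 and keeps 100 − 67.452412 = 32.547588.

32.55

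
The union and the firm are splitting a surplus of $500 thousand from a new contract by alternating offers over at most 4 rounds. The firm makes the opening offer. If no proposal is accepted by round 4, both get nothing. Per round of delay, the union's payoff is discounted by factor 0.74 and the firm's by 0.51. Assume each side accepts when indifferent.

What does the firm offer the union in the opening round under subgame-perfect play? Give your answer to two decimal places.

Round 4 (the union proposes): rejection yields 0 for the firm; the union offers 0 and keeps 500.
Round 3 (the firm proposes): the union can get 500 next round, worth 0.74 × 500 = 370 now, so the firm offers 370, keeping 130.
Round 2 (the union proposes): the firm can get 130 next round, worth 0.51 × 130 = 66.3 now; the union offers that and keeps 433.7.
Round 1 (the firm proposes): the union can get 433.7 next round, worth 0.74 × 433.7 = 320.938 now. The firm offers 320.938 and keeps 500 − 320.938 = 179.062.

320.94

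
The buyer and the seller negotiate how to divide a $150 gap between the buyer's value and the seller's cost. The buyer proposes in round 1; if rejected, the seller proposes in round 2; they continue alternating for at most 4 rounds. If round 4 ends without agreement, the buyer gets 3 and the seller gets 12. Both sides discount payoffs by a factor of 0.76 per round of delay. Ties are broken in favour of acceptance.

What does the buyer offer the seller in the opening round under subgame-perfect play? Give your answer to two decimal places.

Work backward from the last round.
Round 4 (the seller proposes): the buyer gets 3 if talks fail, so the seller offers 3 and keeps 147.
Round 3 (the buyer proposes): the seller can get 147 next round, worth 0.76 × 147 = 111.72 now; the buyer offers that and keeps 38.28.
Round 2 (the seller proposes): the buyer can get 38.28 next round, worth 0.76 × 38.28 = 29.0928 now. The seller offers 29.0928 and keeps 150 − 29.0928 = 120.9072.
Round 1 (the buyer proposes): the seller can get 120.9072 next round, worth 0.76 × 120.9072 = 91.889472 now; the buyer offers that and keeps 58.110528.

91.89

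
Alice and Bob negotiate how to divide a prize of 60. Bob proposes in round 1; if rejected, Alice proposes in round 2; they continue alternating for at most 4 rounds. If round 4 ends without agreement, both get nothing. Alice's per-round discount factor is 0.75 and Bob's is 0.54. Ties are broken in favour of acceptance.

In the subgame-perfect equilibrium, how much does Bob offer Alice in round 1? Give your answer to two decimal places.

38.93

Round 4 (Alice proposes): Bob will accept anything ≥ 0, so Alice offers 0 and keeps 60.
Round 3 (Bob proposes): Alice can get 60 next round, worth 0.75 × 60 = 45 now. Bob offers 45 and keeps 60 − 45 = 15.
Round 2 (Alice proposes): Bob can get 15 next round, worth 0.54 × 15 = 8.1 now, so Alice offers 8.1, keeping 51.9.
Round 1 (Bob proposes): Alice can get 51.9 next round, worth 0.75 × 51.9 = 38.925 now. Bob offers 38.925 and keeps 60 − 38.925 = 21.075.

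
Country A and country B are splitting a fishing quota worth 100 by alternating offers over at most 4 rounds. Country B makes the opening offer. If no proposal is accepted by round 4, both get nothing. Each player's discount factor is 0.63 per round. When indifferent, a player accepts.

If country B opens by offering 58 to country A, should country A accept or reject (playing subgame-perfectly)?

Accept

Round 4 (country A proposes): country B will accept anything ≥ 0, so country A offers 0 and keeps 100.
Round 3 (country B proposes): country A can get 100 next round, worth 0.63 × 100 = 63 now; country B offers that and keeps 37.
Round 2 (country A proposes): country B can get 37 next round, worth 0.63 × 37 = 23.31 now, so country A offers 23.31, keeping 76.69.
So by rejecting in round 1, country A gets 76.69 next round, worth 0.63 × 76.69 = 48.3147 now.
Offer 58 ≥ 48.3147, so country A accepts.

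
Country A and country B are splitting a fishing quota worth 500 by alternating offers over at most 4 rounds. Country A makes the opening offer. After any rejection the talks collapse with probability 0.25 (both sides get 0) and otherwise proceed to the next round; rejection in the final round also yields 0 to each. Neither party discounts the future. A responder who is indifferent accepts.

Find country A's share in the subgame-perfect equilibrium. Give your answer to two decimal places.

Round 4 (country B proposes): country A will accept anything ≥ 0, so country B offers 0 and keeps 500.
Round 3 (country A proposes): rejecting gives country B an expected 0.75 × 500 = 375. Country A offers 375 and keeps 500 − 375 = 125.
Round 2 (country B proposes): rejecting gives country A an expected 0.75 × 125 = 93.75. Country B offers 93.75 and keeps 500 − 93.75 = 406.25.
Round 1 (country A proposes): rejecting gives country B an expected 0.75 × 406.25 = 304.6875; country A offers that and keeps 195.3125.

195.31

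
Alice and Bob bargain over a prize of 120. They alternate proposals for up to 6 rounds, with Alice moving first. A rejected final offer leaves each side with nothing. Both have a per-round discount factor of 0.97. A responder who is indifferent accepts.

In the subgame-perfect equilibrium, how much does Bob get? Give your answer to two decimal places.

Round 6 (Bob proposes): rejection yields 0 for Alice; Bob offers 0 and keeps 120.
Round 5 (Alice proposes): Bob can get 120 next round, worth 0.97 × 120 = 116.4 now, so Alice offers 116.4, keeping 3.6.
Round 4 (Bob proposes): Alice can get 3.6 next round, worth 0.97 × 3.6 = 3.492 now. Bob offers 3.492 and keeps 120 − 3.492 = 116.508.
Round 3 (Alice proposes): Bob can get 116.508 next round, worth 0.97 × 116.508 = 113.01276 now, so Alice offers 113.01276, keeping 6.98724.
Round 2 (Bob proposes): Alice can get 6.98724 next round, worth 0.97 × 6.98724 = 6.7776228 now; Bob offers that and keeps 113.2223772.
Round 1 (Alice proposes): Bob can get 113.2223772 next round, worth 0.97 × 113.2223772 = 109.825705884 now, so Alice offers 109.825705884, keeping 10.174294116.

109.83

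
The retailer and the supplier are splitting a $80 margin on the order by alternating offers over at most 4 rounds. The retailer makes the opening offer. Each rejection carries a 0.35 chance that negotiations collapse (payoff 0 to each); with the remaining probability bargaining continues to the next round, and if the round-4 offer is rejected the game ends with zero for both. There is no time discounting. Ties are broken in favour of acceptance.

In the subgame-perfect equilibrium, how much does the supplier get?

40.17

Round 4 (the supplier proposes): rejection yields 0 for the retailer; the supplier offers 0 and keeps 80.
Round 3 (the retailer proposes): rejecting gives the supplier an expected 0.65 × 80 = 52; the retailer offers that and keeps 28.
Round 2 (the supplier proposes): rejecting gives the retailer an expected 0.65 × 28 = 18.2. The supplier offers 18.2 and keeps 80 − 18.2 = 61.8.
Round 1 (the retailer proposes): rejecting gives the supplier an expected 0.65 × 61.8 = 40.17. The retailer offers 40.17 and keeps 80 − 40.17 = 39.83.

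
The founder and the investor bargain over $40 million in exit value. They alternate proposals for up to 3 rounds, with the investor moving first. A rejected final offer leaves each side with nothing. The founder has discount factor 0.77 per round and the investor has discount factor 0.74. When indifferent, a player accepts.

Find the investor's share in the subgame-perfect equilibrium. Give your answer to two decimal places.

Round 3 (the investor proposes): rejection yields 0 for the founder; the investor offers 0 and keeps 40.
Round 2 (the founder proposes): the investor can get 40 next round, worth 0.74 × 40 = 29.6 now. The founder offers 29.6 and keeps 40 − 29.6 = 10.4.
Round 1 (the investor proposes): the founder can get 10.4 next round, worth 0.77 × 10.4 = 8.008 now, so the investor offers 8.008, keeping 31.992.

31.99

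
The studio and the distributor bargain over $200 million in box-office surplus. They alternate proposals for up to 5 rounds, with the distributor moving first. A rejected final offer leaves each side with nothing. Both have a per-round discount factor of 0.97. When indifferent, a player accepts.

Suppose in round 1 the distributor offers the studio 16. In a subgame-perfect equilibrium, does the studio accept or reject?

Accept

Round 5 (the distributor proposes): the studio will accept anything ≥ 0, so the distributor offers 0 and keeps 200.
Round 4 (the studio proposes): the distributor can get 200 next round, worth 0.97 × 200 = 194 now; the studio offers that and keeps 6.
Round 3 (the distributor proposes): the studio can get 6 next round, worth 0.97 × 6 = 5.82 now; the distributor offers that and keeps 194.18.
Round 2 (the studio proposes): the distributor can get 194.18 next round, worth 0.97 × 194.18 = 188.3546 now; the studio offers that and keeps 11.6454.
So by rejecting in round 1, the studio gets 11.6454 next round, worth 0.97 × 11.6454 = 11.296038 now.
Offer 16 ≥ 11.296038, so the studio accepts.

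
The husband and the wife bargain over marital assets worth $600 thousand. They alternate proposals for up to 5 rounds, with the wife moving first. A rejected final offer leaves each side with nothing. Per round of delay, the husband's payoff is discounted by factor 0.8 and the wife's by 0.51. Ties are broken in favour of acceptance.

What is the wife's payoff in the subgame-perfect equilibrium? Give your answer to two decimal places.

Round 5 (the wife proposes): rejection yields 0 for the husband; the wife offers 0 and keeps 600.
Round 4 (the husband proposes): the wife can get 600 next round, worth 0.51 × 600 = 306 now, so the husband offers 306, keeping 294.
Round 3 (the wife proposes): the husband can get 294 next round, worth 0.8 × 294 = 235.2 now, so the wife offers 235.2, keeping 364.8.
Round 2 (the husband proposes): the wife can get 364.8 next round, worth 0.51 × 364.8 = 186.048 now; the husband offers that and keeps 413.952.
Round 1 (the wife proposes): the husband can get 413.952 next round, worth 0.8 × 413.952 = 331.1616 now; the wife offers that and keeps 268.8384.

268.84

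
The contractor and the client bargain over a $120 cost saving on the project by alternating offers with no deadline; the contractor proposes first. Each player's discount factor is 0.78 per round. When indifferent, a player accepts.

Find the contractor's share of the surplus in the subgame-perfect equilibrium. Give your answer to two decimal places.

67.42

Let x be the contractor's share when the contractor proposes and y be the client's share when the client proposes.
The client accepts iff offered ≥ 0.78·y, so x = 120 − 0.78y. Symmetrically y = 120 − 0.78x.
Substituting: x = 120 − 0.78(120 − 0.78x), giving x(1 − 0.78·0.78) = 120(1 − 0.78).
So x = 120 × 0.22 / 0.3916 ≈ 67.4157, and the client receives 120 − x ≈ 52.5843.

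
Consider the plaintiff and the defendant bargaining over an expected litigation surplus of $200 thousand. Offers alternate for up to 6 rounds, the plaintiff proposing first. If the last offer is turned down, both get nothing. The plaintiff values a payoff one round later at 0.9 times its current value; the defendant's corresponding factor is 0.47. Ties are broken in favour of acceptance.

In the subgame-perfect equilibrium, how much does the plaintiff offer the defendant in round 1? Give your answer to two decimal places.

30.20

Round 6 (the defendant proposes): rejection yields 0 for the plaintiff; the defendant offers 0 and keeps 200.
Round 5 (the plaintiff proposes): the defendant can get 200 next round, worth 0.47 × 200 = 94 now; the plaintiff offers that and keeps 106.
Round 4 (the defendant proposes): the plaintiff can get 106 next round, worth 0.9 × 106 = 95.4 now; the defendant offers that and keeps 104.6.
Round 3 (the plaintiff proposes): the defendant can get 104.6 next round, worth 0.47 × 104.6 = 49.162 now, so the plaintiff offers 49.162, keeping 150.838.
Round 2 (the defendant proposes): the plaintiff can get 150.838 next round, worth 0.9 × 150.838 = 135.7542 now. The defendant offers 135.7542 and keeps 200 − 135.7542 = 64.2458.
Round 1 (the plaintiff proposes): the defendant can get 64.2458 next round, worth 0.47 × 64.2458 = 30.195526 now. The plaintiff offers 30.195526 and keeps 200 − 30.195526 = 169.804474.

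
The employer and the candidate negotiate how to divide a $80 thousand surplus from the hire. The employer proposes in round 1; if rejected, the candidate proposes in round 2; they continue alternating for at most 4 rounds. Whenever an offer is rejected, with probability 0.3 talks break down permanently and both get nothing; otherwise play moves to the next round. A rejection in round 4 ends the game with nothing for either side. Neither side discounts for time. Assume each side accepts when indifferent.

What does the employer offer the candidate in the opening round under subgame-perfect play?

44.24

By backward induction:
Round 4 (the candidate proposes): rejection yields 0 for the employer; the candidate offers 0 and keeps 80.
Round 3 (the employer proposes): rejecting gives the candidate an expected 0.7 × 80 = 56; the employer offers that and keeps 24.
Round 2 (the candidate proposes): rejecting gives the employer an expected 0.7 × 24 = 16.8. The candidate offers 16.8 and keeps 80 − 16.8 = 63.2.
Round 1 (the employer proposes): rejecting gives the candidate an expected 0.7 × 63.2 = 44.24, so the employer offers 44.24, keeping 35.76.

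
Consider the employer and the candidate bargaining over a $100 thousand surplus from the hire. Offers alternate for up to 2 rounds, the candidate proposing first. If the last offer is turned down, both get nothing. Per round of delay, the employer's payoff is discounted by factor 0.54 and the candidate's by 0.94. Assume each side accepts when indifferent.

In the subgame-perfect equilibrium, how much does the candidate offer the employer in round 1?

Solve by backward induction from round 2.
Round 2 (the employer proposes): the candidate will accept anything ≥ 0, so the employer offers 0 and keeps 100.
Round 1 (the candidate proposes): the employer can get 100 next round, worth 0.54 × 100 = 54 now, so the candidate offers 54, keeping 46.

54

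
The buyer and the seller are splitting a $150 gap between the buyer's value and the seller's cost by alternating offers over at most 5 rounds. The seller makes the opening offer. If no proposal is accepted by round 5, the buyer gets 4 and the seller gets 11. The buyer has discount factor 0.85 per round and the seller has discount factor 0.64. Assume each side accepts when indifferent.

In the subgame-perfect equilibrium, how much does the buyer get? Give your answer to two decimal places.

Solve by backward induction from round 5.
Round 5 (the seller proposes): the buyer gets 4 if talks fail, so the seller offers 4 and keeps 146.
Round 4 (the buyer proposes): the seller can get 146 next round, worth 0.64 × 146 = 93.44 now; the buyer offers that and keeps 56.56.
Round 3 (the seller proposes): the buyer can get 56.56 next round, worth 0.85 × 56.56 = 48.076 now, so the seller offers 48.076, keeping 101.924.
Round 2 (the buyer proposes): the seller can get 101.924 next round, worth 0.64 × 101.924 = 65.23136 now; the buyer offers that and keeps 84.76864.
Round 1 (the seller proposes): the buyer can get 84.76864 next round, worth 0.85 × 84.76864 = 72.053344 now, so the seller offers 72.053344, keeping 77.946656.

72.05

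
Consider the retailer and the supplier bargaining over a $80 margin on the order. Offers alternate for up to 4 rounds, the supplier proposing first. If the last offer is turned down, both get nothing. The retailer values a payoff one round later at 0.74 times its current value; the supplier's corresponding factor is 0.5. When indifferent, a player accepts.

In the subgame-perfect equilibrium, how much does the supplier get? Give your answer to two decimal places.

Solve by backward induction from round 4.
Round 4 (the retailer proposes): rejection yields 0 for the supplier; the retailer offers 0 and keeps 80.
Round 3 (the supplier proposes): the retailer can get 80 next round, worth 0.74 × 80 = 59.2 now; the supplier offers that and keeps 20.8.
Round 2 (the retailer proposes): the supplier can get 20.8 next round, worth 0.5 × 20.8 = 10.4 now, so the retailer offers 10.4, keeping 69.6.
Round 1 (the supplier proposes): the retailer can get 69.6 next round, worth 0.74 × 69.6 = 51.504 now, so the supplier offers 51.504, keeping 28.496.

28.50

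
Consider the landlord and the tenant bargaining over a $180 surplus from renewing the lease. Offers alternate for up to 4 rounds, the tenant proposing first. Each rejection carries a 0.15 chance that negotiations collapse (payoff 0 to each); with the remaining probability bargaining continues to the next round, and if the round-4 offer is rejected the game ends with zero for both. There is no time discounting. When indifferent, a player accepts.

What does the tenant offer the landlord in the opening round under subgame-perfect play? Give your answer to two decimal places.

133.49

By backward induction:
Round 4 (the landlord proposes): rejection yields 0 for the tenant; the landlord offers 0 and keeps 180.
Round 3 (the tenant proposes): rejecting gives the landlord an expected 0.85 × 180 = 153, so the tenant offers 153, keeping 27.
Round 2 (the landlord proposes): rejecting gives the tenant an expected 0.85 × 27 = 22.95. The landlord offers 22.95 and keeps 180 − 22.95 = 157.05.
Round 1 (the tenant proposes): rejecting gives the landlord an expected 0.85 × 157.05 = 133.4925; the tenant offers that and keeps 46.5075.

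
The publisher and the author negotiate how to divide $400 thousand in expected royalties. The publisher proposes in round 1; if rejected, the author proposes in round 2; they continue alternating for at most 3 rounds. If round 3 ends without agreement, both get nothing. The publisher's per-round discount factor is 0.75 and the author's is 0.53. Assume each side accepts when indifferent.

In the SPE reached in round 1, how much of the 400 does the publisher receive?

Work backward from the last round.
Round 3 (the publisher proposes): the author will accept anything ≥ 0, so the publisher offers 0 and keeps 400.
Round 2 (the author proposes): the publisher can get 400 next round, worth 0.75 × 400 = 300 now. The author offers 300 and keeps 400 − 300 = 100.
Round 1 (the publisher proposes): the author can get 100 next round, worth 0.53 × 100 = 53 now, so the publisher offers 53, keeping 347.

347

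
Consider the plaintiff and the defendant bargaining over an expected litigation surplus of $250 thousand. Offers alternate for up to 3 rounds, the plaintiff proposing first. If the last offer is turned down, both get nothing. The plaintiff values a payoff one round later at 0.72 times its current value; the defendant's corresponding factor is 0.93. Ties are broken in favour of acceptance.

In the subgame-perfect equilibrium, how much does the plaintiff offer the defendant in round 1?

65.1

Round 3 (the plaintiff proposes): rejection yields 0 for the defendant; the plaintiff offers 0 and keeps 250.
Round 2 (the defendant proposes): the plaintiff can get 250 next round, worth 0.72 × 250 = 180 now. The defendant offers 180 and keeps 250 − 180 = 70.
Round 1 (the plaintiff proposes): the defendant can get 70 next round, worth 0.93 × 70 = 65.1 now. The plaintiff offers 65.1 and keeps 250 − 65.1 = 184.9.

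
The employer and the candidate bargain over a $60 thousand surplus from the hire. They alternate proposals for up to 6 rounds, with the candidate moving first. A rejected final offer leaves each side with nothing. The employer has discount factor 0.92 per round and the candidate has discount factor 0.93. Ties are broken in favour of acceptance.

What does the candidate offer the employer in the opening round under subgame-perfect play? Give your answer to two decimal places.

By backward induction:
Round 6 (the employer proposes): the candidate will accept anything ≥ 0, so the employer offers 0 and keeps 60.
Round 5 (the candidate proposes): the employer can get 60 next round, worth 0.92 × 60 = 55.2 now. The candidate offers 55.2 and keeps 60 − 55.2 = 4.8.
Round 4 (the employer proposes): the candidate can get 4.8 next round, worth 0.93 × 4.8 = 4.464 now, so the employer offers 4.464, keeping 55.536.
Round 3 (the candidate proposes): the employer can get 55.536 next round, worth 0.92 × 55.536 = 51.09312 now. The candidate offers 51.09312 and keeps 60 − 51.09312 = 8.90688.
Round 2 (the employer proposes): the candidate can get 8.90688 next round, worth 0.93 × 8.90688 = 8.2833984 now. The employer offers 8.2833984 and keeps 60 − 8.2833984 = 51.7166016.
Round 1 (the candidate proposes): the employer can get 51.7166016 next round, worth 0.92 × 51.7166016 = 47.579273472 now; the candidate offers that and keeps 12.420726528.

47.58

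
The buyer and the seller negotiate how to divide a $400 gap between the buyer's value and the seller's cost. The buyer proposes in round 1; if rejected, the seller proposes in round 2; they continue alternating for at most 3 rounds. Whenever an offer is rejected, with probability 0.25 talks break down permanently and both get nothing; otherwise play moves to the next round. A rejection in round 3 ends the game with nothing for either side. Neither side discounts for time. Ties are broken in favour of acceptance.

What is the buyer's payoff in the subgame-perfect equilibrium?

325

Round 3 (the buyer proposes): rejection yields 0 for the seller; the buyer offers 0 and keeps 400.
Round 2 (the seller proposes): rejecting gives the buyer an expected 0.75 × 400 = 300; the seller offers that and keeps 100.
Round 1 (the buyer proposes): rejecting gives the seller an expected 0.75 × 100 = 75; the buyer offers that and keeps 325.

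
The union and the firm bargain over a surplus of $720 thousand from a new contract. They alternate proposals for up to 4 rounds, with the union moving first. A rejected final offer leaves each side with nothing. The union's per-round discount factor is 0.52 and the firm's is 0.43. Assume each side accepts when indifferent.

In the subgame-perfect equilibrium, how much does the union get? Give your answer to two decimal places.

502.17

Solve by backward induction from round 4.
Round 4 (the firm proposes): rejection yields 0 for the union; the firm offers 0 and keeps 720.
Round 3 (the union proposes): the firm can get 720 next round, worth 0.43 × 720 = 309.6 now; the union offers that and keeps 410.4.
Round 2 (the firm proposes): the union can get 410.4 next round, worth 0.52 × 410.4 = 213.408 now; the firm offers that and keeps 506.592.
Round 1 (the union proposes): the firm can get 506.592 next round, worth 0.43 × 506.592 = 217.83456 now, so the union offers 217.83456, keeping 502.16544.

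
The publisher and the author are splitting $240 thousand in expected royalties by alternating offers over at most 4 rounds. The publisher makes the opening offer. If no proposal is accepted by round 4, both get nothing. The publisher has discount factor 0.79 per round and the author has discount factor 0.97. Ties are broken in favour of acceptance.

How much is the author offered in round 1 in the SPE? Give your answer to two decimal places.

Round 4 (the author proposes): rejection yields 0 for the publisher; the author offers 0 and keeps 240.
Round 3 (the publisher proposes): the author can get 240 next round, worth 0.97 × 240 = 232.8 now, so the publisher offers 232.8, keeping 7.2.
Round 2 (the author proposes): the publisher can get 7.2 next round, worth 0.79 × 7.2 = 5.688 now, so the author offers 5.688, keeping 234.312.
Round 1 (the publisher proposes): the author can get 234.312 next round, worth 0.97 × 234.312 = 227.28264 now, so the publisher offers 227.28264, keeping 12.71736.

227.28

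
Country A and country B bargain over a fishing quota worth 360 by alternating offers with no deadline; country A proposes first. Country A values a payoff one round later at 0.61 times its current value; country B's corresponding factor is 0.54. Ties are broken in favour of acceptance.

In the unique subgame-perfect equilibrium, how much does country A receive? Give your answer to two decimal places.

Let x be country A's share when country A proposes and y be country B's share when country B proposes.
Country B accepts iff offered ≥ 0.54·y, so x = 360 − 0.54y. Symmetrically y = 360 − 0.61x.
Substituting: x = 360 − 0.54(360 − 0.61x), giving x(1 − 0.61·0.54) = 360(1 − 0.54).
So x = 360 × 0.46 / 0.6706 ≈ 246.9430, and country B receives 360 − x ≈ 113.0570.

246.94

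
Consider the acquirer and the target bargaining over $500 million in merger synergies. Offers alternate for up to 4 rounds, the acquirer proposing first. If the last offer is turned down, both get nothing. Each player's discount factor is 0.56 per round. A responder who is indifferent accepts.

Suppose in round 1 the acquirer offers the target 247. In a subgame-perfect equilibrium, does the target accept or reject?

Work out the target's continuation value if the offer is rejected.
Round 4 (the target proposes): rejection yields 0 for the acquirer; the target offers 0 and keeps 500.
Round 3 (the acquirer proposes): the target can get 500 next round, worth 0.56 × 500 = 280 now, so the acquirer offers 280, keeping 220.
Round 2 (the target proposes): the acquirer can get 220 next round, worth 0.56 × 220 = 123.2 now, so the target offers 123.2, keeping 376.8.
So by rejecting in round 1, the target gets 376.8 next round, worth 0.56 × 376.8 = 211.008 now.
Offer 247 ≥ 211.008, so the target accepts.

Accept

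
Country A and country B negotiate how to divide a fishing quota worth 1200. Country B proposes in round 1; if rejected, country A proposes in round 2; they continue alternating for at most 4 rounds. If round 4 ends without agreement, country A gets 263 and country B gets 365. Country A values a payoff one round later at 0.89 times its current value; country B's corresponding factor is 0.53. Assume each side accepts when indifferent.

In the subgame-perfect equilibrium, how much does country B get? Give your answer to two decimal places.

347.50

Work backward from the last round.
Round 4 (country A proposes): country B gets 365 if talks fail, so country A offers 365 and keeps 835.
Round 3 (country B proposes): country A can get 835 next round, worth 0.89 × 835 = 743.15 now. Country B offers 743.15 and keeps 1200 − 743.15 = 456.85.
Round 2 (country A proposes): country B can get 456.85 next round, worth 0.53 × 456.85 = 242.1305 now, so country A offers 242.1305, keeping 957.8695.
Round 1 (country B proposes): country A can get 957.8695 next round, worth 0.89 × 957.8695 = 852.503855 now, so country B offers 852.503855, keeping 347.496145.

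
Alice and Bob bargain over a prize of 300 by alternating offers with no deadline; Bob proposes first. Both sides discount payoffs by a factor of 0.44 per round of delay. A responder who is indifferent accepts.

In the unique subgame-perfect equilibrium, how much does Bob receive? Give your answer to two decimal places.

208.33

When Bob proposes, Alice accepts any offer worth at least 0.44 times what Alice would get by proposing next round; and vice versa.
This gives x = 300 − 0.44y and y = 300 − 0.44x, where x and y are each side's share when it proposes.
Hence (1 − 0.44·0.44)x = 300(1 − 0.44), i.e. 0.8064·x = 168.
x ≈ 208.3333; Alice's share is 300 − x ≈ 91.6667.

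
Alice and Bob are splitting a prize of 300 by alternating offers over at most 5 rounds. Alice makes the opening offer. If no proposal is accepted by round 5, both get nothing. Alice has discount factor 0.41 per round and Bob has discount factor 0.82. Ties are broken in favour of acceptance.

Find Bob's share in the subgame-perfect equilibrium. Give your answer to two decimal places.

193.94

By backward induction:
Round 5 (Alice proposes): Bob will accept anything ≥ 0, so Alice offers 0 and keeps 300.
Round 4 (Bob proposes): Alice can get 300 next round, worth 0.41 × 300 = 123 now. Bob offers 123 and keeps 300 − 123 = 177.
Round 3 (Alice proposes): Bob can get 177 next round, worth 0.82 × 177 = 145.14 now; Alice offers that and keeps 154.86.
Round 2 (Bob proposes): Alice can get 154.86 next round, worth 0.41 × 154.86 = 63.4926 now. Bob offers 63.4926 and keeps 300 − 63.4926 = 236.5074.
Round 1 (Alice proposes): Bob can get 236.5074 next round, worth 0.82 × 236.5074 = 193.936068 now; Alice offers that and keeps 106.063932.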